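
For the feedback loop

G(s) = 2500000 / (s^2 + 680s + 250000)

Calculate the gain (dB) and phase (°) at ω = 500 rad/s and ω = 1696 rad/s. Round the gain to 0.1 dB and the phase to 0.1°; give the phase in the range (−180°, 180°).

At s = jω = j500:
quadratic: (j500)² + 680·j500 + 250000 = 0 + j340000 → |·| ≈ 3.4e+05, ∠ ≈ 90.00°
|G| = 2500000 / 3.4e+05 ≈ 7.3529
Gain = 20 log₁₀(7.3529) ≈ 17.33 dB
∠G = 0.00° − 90.00° = -90.00°

At s = jω = j1696:
quadratic: (j1696)² + 680·j1696 + 250000 = -2626416 + j1153280 → |·| ≈ 2.8685e+06, ∠ ≈ 156.29°
|G| = 2500000 / 2.8685e+06 ≈ 0.87154
Gain = 20 log₁₀(0.87154) ≈ -1.19 dB
∠G = 0.00° − 156.29° = -156.29°

ω = 500: 17.3 dB, -90.0°; ω = 1696: -1.2 dB, -156.3°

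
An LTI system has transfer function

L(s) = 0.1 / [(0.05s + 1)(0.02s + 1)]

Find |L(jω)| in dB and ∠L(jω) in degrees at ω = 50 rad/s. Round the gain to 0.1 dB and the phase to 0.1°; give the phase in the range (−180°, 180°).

-31.6 dB, -113.2°

At ω = 50 rad/s:
pole (1 + j50·0.05) = 1 + j2.5 → |·| ≈ 2.6926, ∠ ≈ 68.20°
pole (1 + j50·0.02) = 1 + j1 → |·| ≈ 1.4142, ∠ ≈ 45.00°
|L| = 0.1 · 1 / (2.6926 · 1.4142) ≈ 0.026261
Gain = 20 log₁₀(0.026261) ≈ -31.61 dB
∠L = (0°) − (68.20° + 45.00°) = -113.20°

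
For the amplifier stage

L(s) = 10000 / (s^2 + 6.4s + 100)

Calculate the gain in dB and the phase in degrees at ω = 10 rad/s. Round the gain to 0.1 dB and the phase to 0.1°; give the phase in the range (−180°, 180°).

43.9 dB, -90.0°

At s = jω = j10:
quadratic: (j10)² + 6.4·j10 + 100 = 0 + j64 → |·| ≈ 64, ∠ ≈ 90.00°
|L| = 10000 / 64 ≈ 156.25
Gain = 20 log₁₀(156.25) ≈ 43.88 dB
∠L = 0.00° − 90.00° = -90.00°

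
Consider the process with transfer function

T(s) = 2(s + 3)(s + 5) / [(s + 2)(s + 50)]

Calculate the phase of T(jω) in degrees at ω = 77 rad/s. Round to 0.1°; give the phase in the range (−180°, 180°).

28.5°

At s = jω = j77:
zero (s+3): 3 + j77 → |·| = √(3²+77²) = √5938 ≈ 77.058, ∠ = arctan(77/3) ≈ 87.77°
zero (s+5): 5 + j77 → |·| = √(5²+77²) = √5954 ≈ 77.162, ∠ = arctan(77/5) ≈ 86.28°
pole (s+2): 2 + j77 → |·| = √(2²+77²) = √5933 ≈ 77.026, ∠ = arctan(77/2) ≈ 88.51°
pole (s+50): 50 + j77 → |·| = √(50²+77²) = √8429 ≈ 91.81, ∠ = arctan(77/50) ≈ 57.00°
∠T = 174.05° − 145.51° = 28.54°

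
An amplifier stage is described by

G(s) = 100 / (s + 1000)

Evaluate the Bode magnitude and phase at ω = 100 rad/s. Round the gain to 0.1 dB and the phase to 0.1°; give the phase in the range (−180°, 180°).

-20.0 dB, -5.7°

Substitute s = j100:
Numerator: 100 = 100 + j0
Denominator: (j100) + 1000 = 1000 + j100
|N| = √(100² + 0²) ≈ 100, ∠N ≈ 0.00°
|D| = √(1000² + 100²) ≈ 1005, ∠D ≈ 5.71°
|G| = 100 / 1005 ≈ 0.099502
Gain = 20 log₁₀(0.099502) ≈ -20.04 dB
∠G = 0.00° − 5.71° = -5.71°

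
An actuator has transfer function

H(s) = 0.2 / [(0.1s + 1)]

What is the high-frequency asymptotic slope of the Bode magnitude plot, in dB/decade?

Each pole contributes −20 dB/decade at high frequency; each zero contributes +20 dB/decade.
Net: 0 zero(s) − 1 pole(s) → -20 dB/decade.

-20 dB/decade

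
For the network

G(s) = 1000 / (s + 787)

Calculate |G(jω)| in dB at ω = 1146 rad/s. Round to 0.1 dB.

-2.9 dB

Substitute s = j1146:
Numerator: 1000 = 1000 + j0
Denominator: (j1146) + 787 = 787 + j1146
|N| = √(1000² + 0²) ≈ 1000, ∠N ≈ 0.00°
|D| = √(787² + 1146²) ≈ 1390.2, ∠D ≈ 55.52°
|G| = 1000 / 1390.2 ≈ 0.71932
Gain = 20 log₁₀(0.71932) ≈ -2.86 dB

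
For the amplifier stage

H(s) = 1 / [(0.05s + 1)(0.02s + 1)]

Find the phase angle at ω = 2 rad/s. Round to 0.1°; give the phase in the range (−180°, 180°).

At ω = 2 rad/s:
pole (1 + j2·0.05) = 1 + j0.1 → |·| ≈ 1.005, ∠ ≈ 5.71°
pole (1 + j2·0.02) = 1 + j0.04 → |·| ≈ 1.0008, ∠ ≈ 2.29°
∠H = (0°) − (5.71° + 2.29°) = -8.00°

-8.0°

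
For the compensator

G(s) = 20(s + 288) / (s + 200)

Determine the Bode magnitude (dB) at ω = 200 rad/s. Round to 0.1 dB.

At s = jω = j200:
zero (s+288): 288 + j200 → |·| = √(288²+200²) = √122944 ≈ 350.63, ∠ = arctan(200/288) ≈ 34.78°
pole (s+200): 200 + j200 → |·| = √(200²+200²) = √80000 ≈ 282.84, ∠ = arctan(200/200) ≈ 45.00°
|G| = 20 · 350.63 / 282.84 ≈ 24.794
Gain = 20 log₁₀(24.794) ≈ 27.89 dB

27.9 dB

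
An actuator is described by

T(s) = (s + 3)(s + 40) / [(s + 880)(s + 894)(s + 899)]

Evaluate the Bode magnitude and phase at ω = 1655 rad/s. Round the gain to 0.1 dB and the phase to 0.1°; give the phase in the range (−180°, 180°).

-67.7 dB, -6.6°

At s = jω = j1655:
zero (s+3): 3 + j1655 → |·| = √(3²+1655²) = √2739034 ≈ 1655, ∠ = arctan(1655/3) ≈ 89.90°
zero (s+40): 40 + j1655 → |·| = √(40²+1655²) = √2740625 ≈ 1655.5, ∠ = arctan(1655/40) ≈ 88.62°
pole (s+880): 880 + j1655 → |·| = √(880²+1655²) = √3513425 ≈ 1874.4, ∠ = arctan(1655/880) ≈ 62.00°
pole (s+894): 894 + j1655 → |·| = √(894²+1655²) = √3538261 ≈ 1881, ∠ = arctan(1655/894) ≈ 61.62°
pole (s+899): 899 + j1655 → |·| = √(899²+1655²) = √3547226 ≈ 1883.4, ∠ = arctan(1655/899) ≈ 61.49°
|T| = 1 · 2.7399e+06 / 6.6404e+09 ≈ 0.00041261
Gain = 20 log₁₀(0.00041261) ≈ -67.69 dB
∠T = 178.52° − 185.11° = -6.59°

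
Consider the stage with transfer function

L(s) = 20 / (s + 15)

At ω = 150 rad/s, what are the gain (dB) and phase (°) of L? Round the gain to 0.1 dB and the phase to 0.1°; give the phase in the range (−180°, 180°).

At s = jω = j150:
pole (s+15): 15 + j150 → |·| = √(15²+150²) = √22725 ≈ 150.75, ∠ = arctan(150/15) ≈ 84.29°
|L| = 20 / 150.75 ≈ 0.13267
Gain = 20 log₁₀(0.13267) ≈ -17.54 dB
∠L = 0.00° − 84.29° = -84.29°

-17.5 dB, -84.3°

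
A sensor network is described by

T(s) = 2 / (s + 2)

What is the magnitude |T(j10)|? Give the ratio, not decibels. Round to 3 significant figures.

0.196

At s = jω = j10:
pole (s+2): 2 + j10 → |·| = √(2²+10²) = √104 ≈ 10.198, ∠ = arctan(10/2) ≈ 78.69°
|T| = 2 / 10.198 ≈ 0.19612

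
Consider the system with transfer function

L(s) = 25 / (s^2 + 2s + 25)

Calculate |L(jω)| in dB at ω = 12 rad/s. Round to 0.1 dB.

At s = jω = j12:
quadratic: (j12)² + 2·j12 + 25 = -119 + j24 → |·| ≈ 121.4, ∠ ≈ 168.60°
|L| = 25 / 121.4 ≈ 0.20593
Gain = 20 log₁₀(0.20593) ≈ -13.73 dB

-13.7 dB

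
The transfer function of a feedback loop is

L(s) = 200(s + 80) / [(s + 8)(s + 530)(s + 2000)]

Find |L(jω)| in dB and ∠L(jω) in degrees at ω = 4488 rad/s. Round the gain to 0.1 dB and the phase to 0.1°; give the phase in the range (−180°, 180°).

At s = jω = j4488:
zero (s+80): 80 + j4488 → |·| = √(80²+4488²) = √20148544 ≈ 4488.7, ∠ = arctan(4488/80) ≈ 88.98°
pole (s+8): 8 + j4488 → |·| = √(8²+4488²) = √20142208 ≈ 4488, ∠ = arctan(4488/8) ≈ 89.90°
pole (s+530): 530 + j4488 → |·| = √(530²+4488²) = √20423044 ≈ 4519.2, ∠ = arctan(4488/530) ≈ 83.26°
pole (s+2000): 2000 + j4488 → |·| = √(2000²+4488²) = √24142144 ≈ 4913.5, ∠ = arctan(4488/2000) ≈ 65.98°
|L| = 200 · 4488.7 / 9.9656e+10 ≈ 9.0084e-06
Gain = 20 log₁₀(9.0084e-06) ≈ -100.91 dB
∠L = 88.98° − 239.14° = -150.16°

-100.9 dB, -150.2°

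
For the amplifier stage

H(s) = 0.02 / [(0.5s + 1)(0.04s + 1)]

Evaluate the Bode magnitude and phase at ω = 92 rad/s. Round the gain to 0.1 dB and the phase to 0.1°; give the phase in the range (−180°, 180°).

At ω = 92 rad/s:
pole (1 + j92·0.5) = 1 + j46 → |·| ≈ 46.011, ∠ ≈ 88.75°
pole (1 + j92·0.04) = 1 + j3.68 → |·| ≈ 3.8134, ∠ ≈ 74.80°
|H| = 0.02 · 1 / (46.011 · 3.8134) ≈ 0.00011399
Gain = 20 log₁₀(0.00011399) ≈ -78.86 dB
∠H = (0°) − (88.75° + 74.80°) = -163.55°

-78.9 dB, -163.6°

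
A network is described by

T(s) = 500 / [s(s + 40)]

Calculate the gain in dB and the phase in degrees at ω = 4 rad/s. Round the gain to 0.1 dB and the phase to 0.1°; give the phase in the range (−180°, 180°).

9.9 dB, -95.7°

At s = jω = j4:
pole (s+40): 40 + j4 → |·| = √(40²+4²) = √1616 ≈ 40.2, ∠ = arctan(4/40) ≈ 5.71°
pole at origin: |s| = 4, ∠ = 90.00° (in denominator)
|T| = 500 / 160.8 ≈ 3.1095
Gain = 20 log₁₀(3.1095) ≈ 9.85 dB
∠T = 0.00° − 95.71° = -95.71°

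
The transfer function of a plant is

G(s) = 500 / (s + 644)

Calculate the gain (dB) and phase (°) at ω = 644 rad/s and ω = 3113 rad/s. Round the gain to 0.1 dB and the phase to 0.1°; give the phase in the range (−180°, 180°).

At s = jω = j644:
pole (s+644): 644 + j644 → |·| = √(644²+644²) = √829472 ≈ 910.75, ∠ = arctan(644/644) ≈ 45.00°
|G| = 500 / 910.75 ≈ 0.549
Gain = 20 log₁₀(0.549) ≈ -5.21 dB
∠G = 0.00° − 45.00° = -45.00°

At s = jω = j3113:
pole (s+644): 644 + j3113 → |·| = √(644²+3113²) = √10105505 ≈ 3178.9, ∠ = arctan(3113/644) ≈ 78.31°
|G| = 500 / 3178.9 ≈ 0.15729
Gain = 20 log₁₀(0.15729) ≈ -16.07 dB
∠G = 0.00° − 78.31° = -78.31°

ω = 644: -5.2 dB, -45.0°; ω = 3113: -16.1 dB, -78.3°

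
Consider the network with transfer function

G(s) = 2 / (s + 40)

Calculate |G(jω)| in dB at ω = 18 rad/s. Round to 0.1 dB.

Substitute s = j18:
Numerator: 2 = 2 + j0
Denominator: (j18) + 40 = 40 + j18
|N| = √(2² + 0²) ≈ 2, ∠N ≈ 0.00°
|D| = √(40² + 18²) ≈ 43.863, ∠D ≈ 24.23°
|G| = 2 / 43.863 ≈ 0.045597
Gain = 20 log₁₀(0.045597) ≈ -26.82 dB

-26.8 dB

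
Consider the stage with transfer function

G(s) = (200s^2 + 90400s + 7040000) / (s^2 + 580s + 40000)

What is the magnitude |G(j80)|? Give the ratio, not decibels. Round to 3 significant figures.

Substitute s = j80:
Numerator: 200(j80)^2 + 90400(j80) + 7040000 = 5760000 + j7232000
Denominator: (j80)^2 + 580(j80) + 40000 = 33600 + j46400
|N| = √(5760000² + 7232000²) ≈ 9.2455e+06, ∠N ≈ 51.46°
|D| = √(33600² + 46400²) ≈ 57288, ∠D ≈ 54.09°
|G| = 9.2455e+06 / 57288 ≈ 161.39

161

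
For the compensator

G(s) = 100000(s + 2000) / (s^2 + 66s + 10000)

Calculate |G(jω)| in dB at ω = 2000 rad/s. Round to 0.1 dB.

At s = jω = j2000:
zero (s+2000): 2000 + j2000 → |·| = √(2000²+2000²) = √8000000 ≈ 2828.4, ∠ = arctan(2000/2000) ≈ 45.00°
quadratic: (j2000)² + 66·j2000 + 10000 = -3990000 + j132000 → |·| ≈ 3.9922e+06, ∠ ≈ 178.11°
|G| = 100000 · 2828.4 / 3.9922e+06 ≈ 70.848
Gain = 20 log₁₀(70.848) ≈ 37.01 dB

37.0 dB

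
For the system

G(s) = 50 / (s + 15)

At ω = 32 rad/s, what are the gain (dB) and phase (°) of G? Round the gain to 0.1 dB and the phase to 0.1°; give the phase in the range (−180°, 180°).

3.0 dB, -64.9°

Substitute s = j32:
Numerator: 50 = 50 + j0
Denominator: (j32) + 15 = 15 + j32
|N| = √(50² + 0²) ≈ 50, ∠N ≈ 0.00°
|D| = √(15² + 32²) ≈ 35.341, ∠D ≈ 64.89°
|G| = 50 / 35.341 ≈ 1.4148
Gain = 20 log₁₀(1.4148) ≈ 3.01 dB
∠G = 0.00° − 64.89° = -64.89°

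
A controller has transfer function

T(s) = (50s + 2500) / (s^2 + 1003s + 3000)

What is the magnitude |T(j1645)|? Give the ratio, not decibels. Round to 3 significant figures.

Substitute s = j1645:
Numerator: 50(j1645) + 2500 = 2500 + j82250
Denominator: (j1645)^2 + 1003(j1645) + 3000 = -2703025 + j1649935
|N| = √(2500² + 82250²) ≈ 82288, ∠N ≈ 88.26°
|D| = √(2703025² + 1649935²) ≈ 3.1668e+06, ∠D ≈ 148.60°
|T| = 82288 / 3.1668e+06 ≈ 0.025985

0.0260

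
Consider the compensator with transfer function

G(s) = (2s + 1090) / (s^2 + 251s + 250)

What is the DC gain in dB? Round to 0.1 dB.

G(0) = 1090 / 250 = 4.36
20 log₁₀(4.36) ≈ 12.79 dB

12.8 dB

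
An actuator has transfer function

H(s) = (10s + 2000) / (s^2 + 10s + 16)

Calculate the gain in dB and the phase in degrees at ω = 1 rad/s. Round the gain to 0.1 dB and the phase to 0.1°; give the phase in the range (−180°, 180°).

40.9 dB, -33.4°

Substitute s = j1:
Numerator: 10(j1) + 2000 = 2000 + j10
Denominator: (j1)^2 + 10(j1) + 16 = 15 + j10
|N| = √(2000² + 10²) ≈ 2000, ∠N ≈ 0.29°
|D| = √(15² + 10²) ≈ 18.028, ∠D ≈ 33.69°
|H| = 2000 / 18.028 ≈ 110.94
Gain = 20 log₁₀(110.94) ≈ 40.90 dB
∠H = 0.29° − 33.69° = -33.40°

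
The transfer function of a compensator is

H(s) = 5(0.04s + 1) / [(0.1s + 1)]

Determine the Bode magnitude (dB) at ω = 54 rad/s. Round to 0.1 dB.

At ω = 54 rad/s:
zero (1 + j54·0.04) = 1 + j2.16 → |·| ≈ 2.3803, ∠ ≈ 65.16°
pole (1 + j54·0.1) = 1 + j5.4 → |·| ≈ 5.4918, ∠ ≈ 79.51°
|H| = 5 · 2.3803 / (5.4918) ≈ 2.1671
Gain = 20 log₁₀(2.1671) ≈ 6.72 dB

6.7 dB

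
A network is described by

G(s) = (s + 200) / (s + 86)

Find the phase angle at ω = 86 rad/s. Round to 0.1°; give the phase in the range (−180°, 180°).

At s = jω = j86:
zero (s+200): 200 + j86 → |·| = √(200²+86²) = √47396 ≈ 217.71, ∠ = arctan(86/200) ≈ 23.27°
pole (s+86): 86 + j86 → |·| = √(86²+86²) = √14792 ≈ 121.62, ∠ = arctan(86/86) ≈ 45.00°
∠G = 23.27° − 45.00° = -21.73°

-21.7°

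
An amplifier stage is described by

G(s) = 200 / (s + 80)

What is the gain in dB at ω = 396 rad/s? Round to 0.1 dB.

Substitute s = j396:
Numerator: 200 = 200 + j0
Denominator: (j396) + 80 = 80 + j396
|N| = √(200² + 0²) ≈ 200, ∠N ≈ 0.00°
|D| = √(80² + 396²) ≈ 404, ∠D ≈ 78.58°
|G| = 200 / 404 ≈ 0.49505
Gain = 20 log₁₀(0.49505) ≈ -6.11 dB

-6.1 dB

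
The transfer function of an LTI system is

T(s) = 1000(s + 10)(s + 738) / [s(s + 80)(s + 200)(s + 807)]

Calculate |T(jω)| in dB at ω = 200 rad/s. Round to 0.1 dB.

At s = jω = j200:
zero (s+10): 10 + j200 → |·| = √(10²+200²) = √40100 ≈ 200.25, ∠ = arctan(200/10) ≈ 87.14°
zero (s+738): 738 + j200 → |·| = √(738²+200²) = √584644 ≈ 764.62, ∠ = arctan(200/738) ≈ 15.16°
pole (s+80): 80 + j200 → |·| = √(80²+200²) = √46400 ≈ 215.41, ∠ = arctan(200/80) ≈ 68.20°
pole (s+200): 200 + j200 → |·| = √(200²+200²) = √80000 ≈ 282.84, ∠ = arctan(200/200) ≈ 45.00°
pole (s+807): 807 + j200 → |·| = √(807²+200²) = √691249 ≈ 831.41, ∠ = arctan(200/807) ≈ 13.92°
pole at origin: |s| = 200, ∠ = 90.00° (in denominator)
|T| = 1000 · 1.5312e+05 / 1.0131e+10 ≈ 0.015114
Gain = 20 log₁₀(0.015114) ≈ -36.41 dB

-36.4 dB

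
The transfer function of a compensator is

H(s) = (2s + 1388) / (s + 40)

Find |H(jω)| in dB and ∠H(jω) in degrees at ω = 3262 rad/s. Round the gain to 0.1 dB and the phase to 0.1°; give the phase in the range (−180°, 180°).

Substitute s = j3262:
Numerator: 2(j3262) + 1388 = 1388 + j6524
Denominator: (j3262) + 40 = 40 + j3262
|N| = √(1388² + 6524²) ≈ 6670, ∠N ≈ 77.99°
|D| = √(40² + 3262²) ≈ 3262.2, ∠D ≈ 89.30°
|H| = 6670 / 3262.2 ≈ 2.0446
Gain = 20 log₁₀(2.0446) ≈ 6.21 dB
∠H = 77.99° − 89.30° = -11.31°

6.2 dB, -11.3°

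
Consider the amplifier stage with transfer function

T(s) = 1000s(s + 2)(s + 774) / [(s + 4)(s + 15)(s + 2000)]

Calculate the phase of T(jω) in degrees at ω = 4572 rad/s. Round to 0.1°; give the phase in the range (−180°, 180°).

14.2°

At s = jω = j4572:
zero (s+2): 2 + j4572 → |·| = √(2²+4572²) = √20903188 ≈ 4572, ∠ = arctan(4572/2) ≈ 89.97°
zero (s+774): 774 + j4572 → |·| = √(774²+4572²) = √21502260 ≈ 4637.1, ∠ = arctan(4572/774) ≈ 80.39°
zero at origin: s = j4572 → |·| = 4572, ∠ = 90.00°
pole (s+4): 4 + j4572 → |·| = √(4²+4572²) = √20903200 ≈ 4572, ∠ = arctan(4572/4) ≈ 89.95°
pole (s+15): 15 + j4572 → |·| = √(15²+4572²) = √20903409 ≈ 4572, ∠ = arctan(4572/15) ≈ 89.81°
pole (s+2000): 2000 + j4572 → |·| = √(2000²+4572²) = √24903184 ≈ 4990.3, ∠ = arctan(4572/2000) ≈ 66.37°
∠T = 260.36° − 246.13° = 14.23°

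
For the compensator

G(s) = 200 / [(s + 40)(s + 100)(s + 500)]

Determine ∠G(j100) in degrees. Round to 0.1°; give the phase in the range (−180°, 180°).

At s = jω = j100:
pole (s+40): 40 + j100 → |·| = √(40²+100²) = √11600 ≈ 107.7, ∠ = arctan(100/40) ≈ 68.20°
pole (s+100): 100 + j100 → |·| = √(100²+100²) = √20000 ≈ 141.42, ∠ = arctan(100/100) ≈ 45.00°
pole (s+500): 500 + j100 → |·| = √(500²+100²) = √260000 ≈ 509.9, ∠ = arctan(100/500) ≈ 11.31°
∠G = 0.00° − 124.51° = -124.51°

-124.5°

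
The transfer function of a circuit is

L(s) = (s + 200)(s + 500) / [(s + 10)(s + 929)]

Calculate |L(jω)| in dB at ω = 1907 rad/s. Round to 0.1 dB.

-0.6 dB

At s = jω = j1907:
zero (s+200): 200 + j1907 → |·| = √(200²+1907²) = √3676649 ≈ 1917.5, ∠ = arctan(1907/200) ≈ 84.01°
zero (s+500): 500 + j1907 → |·| = √(500²+1907²) = √3886649 ≈ 1971.5, ∠ = arctan(1907/500) ≈ 75.31°
pole (s+10): 10 + j1907 → |·| = √(10²+1907²) = √3636749 ≈ 1907, ∠ = arctan(1907/10) ≈ 89.70°
pole (s+929): 929 + j1907 → |·| = √(929²+1907²) = √4499690 ≈ 2121.2, ∠ = arctan(1907/929) ≈ 64.03°
|L| = 1 · 3.7804e+06 / 4.0451e+06 ≈ 0.93456
Gain = 20 log₁₀(0.93456) ≈ -0.59 dB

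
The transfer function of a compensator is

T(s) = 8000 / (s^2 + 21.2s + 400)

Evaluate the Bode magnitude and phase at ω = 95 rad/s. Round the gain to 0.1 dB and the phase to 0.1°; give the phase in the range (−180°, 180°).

At s = jω = j95:
quadratic: (j95)² + 21.2·j95 + 400 = -8625 + j2014 → |·| ≈ 8857, ∠ ≈ 166.86°
|T| = 8000 / 8857 ≈ 0.90324
Gain = 20 log₁₀(0.90324) ≈ -0.88 dB
∠T = 0.00° − 166.86° = -166.86°

-0.9 dB, -166.9°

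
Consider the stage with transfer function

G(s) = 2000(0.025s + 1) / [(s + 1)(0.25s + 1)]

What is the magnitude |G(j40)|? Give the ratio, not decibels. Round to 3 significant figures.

7.03

At ω = 40 rad/s:
zero (1 + j40·0.025) = 1 + j1 → |·| ≈ 1.4142, ∠ ≈ 45.00°
pole (1 + j40·1) = 1 + j40 → |·| ≈ 40.012, ∠ ≈ 88.57°
pole (1 + j40·0.25) = 1 + j10 → |·| ≈ 10.05, ∠ ≈ 84.29°
|G| = 2000 · 1.4142 / (40.012 · 10.05) ≈ 7.0337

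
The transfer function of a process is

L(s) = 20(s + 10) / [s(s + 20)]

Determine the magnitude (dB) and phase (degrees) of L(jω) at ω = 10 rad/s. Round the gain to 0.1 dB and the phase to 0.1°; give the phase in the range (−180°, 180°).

At s = jω = j10:
zero (s+10): 10 + j10 → |·| = √(10²+10²) = √200 ≈ 14.142, ∠ = arctan(10/10) ≈ 45.00°
pole (s+20): 20 + j10 → |·| = √(20²+10²) = √500 ≈ 22.361, ∠ = arctan(10/20) ≈ 26.57°
pole at origin: |s| = 10, ∠ = 90.00° (in denominator)
|L| = 20 · 14.142 / 223.61 ≈ 1.2649
Gain = 20 log₁₀(1.2649) ≈ 2.04 dB
∠L = 45.00° − 116.57° = -71.57°

2.0 dB, -71.6°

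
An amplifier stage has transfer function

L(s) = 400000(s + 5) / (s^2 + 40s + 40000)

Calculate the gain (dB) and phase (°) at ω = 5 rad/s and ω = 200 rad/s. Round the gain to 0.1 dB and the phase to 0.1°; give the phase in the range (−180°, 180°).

ω = 5: 37.0 dB, 44.7°; ω = 200: 80.0 dB, -1.4°

At s = jω = j5:
zero (s+5): 5 + j5 → |·| = √(5²+5²) = √50 ≈ 7.0711, ∠ = arctan(5/5) ≈ 45.00°
quadratic: (j5)² + 40·j5 + 40000 = 39975 + j200 → |·| ≈ 39976, ∠ ≈ 0.29°
|L| = 400000 · 7.0711 / 39976 ≈ 70.753
Gain = 20 log₁₀(70.753) ≈ 36.99 dB
∠L = 45.00° − 0.29° = 44.71°

At s = jω = j200:
zero (s+5): 5 + j200 → |·| = √(5²+200²) = √40025 ≈ 200.06, ∠ = arctan(200/5) ≈ 88.57°
quadratic: (j200)² + 40·j200 + 40000 = 0 + j8000 → |·| ≈ 8000, ∠ ≈ 90.00°
|L| = 400000 · 200.06 / 8000 ≈ 10003
Gain = 20 log₁₀(10003) ≈ 80.00 dB
∠L = 88.57° − 90.00° = -1.43°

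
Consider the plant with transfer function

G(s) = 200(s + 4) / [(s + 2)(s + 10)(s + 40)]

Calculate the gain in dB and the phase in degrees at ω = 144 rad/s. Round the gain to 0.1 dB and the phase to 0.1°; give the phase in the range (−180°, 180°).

-40.7 dB, -161.3°

At s = jω = j144:
zero (s+4): 4 + j144 → |·| = √(4²+144²) = √20752 ≈ 144.06, ∠ = arctan(144/4) ≈ 88.41°
pole (s+2): 2 + j144 → |·| = √(2²+144²) = √20740 ≈ 144.01, ∠ = arctan(144/2) ≈ 89.20°
pole (s+10): 10 + j144 → |·| = √(10²+144²) = √20836 ≈ 144.35, ∠ = arctan(144/10) ≈ 86.03°
pole (s+40): 40 + j144 → |·| = √(40²+144²) = √22336 ≈ 149.45, ∠ = arctan(144/40) ≈ 74.48°
|G| = 200 · 144.06 / 3.1067e+06 ≈ 0.0092741
Gain = 20 log₁₀(0.0092741) ≈ -40.65 dB
∠G = 88.41° − 249.71° = -161.30°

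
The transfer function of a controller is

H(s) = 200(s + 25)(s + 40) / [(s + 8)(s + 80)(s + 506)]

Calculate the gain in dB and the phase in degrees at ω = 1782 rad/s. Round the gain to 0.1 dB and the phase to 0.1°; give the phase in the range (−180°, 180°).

At s = jω = j1782:
zero (s+25): 25 + j1782 → |·| = √(25²+1782²) = √3176149 ≈ 1782.2, ∠ = arctan(1782/25) ≈ 89.20°
zero (s+40): 40 + j1782 → |·| = √(40²+1782²) = √3177124 ≈ 1782.4, ∠ = arctan(1782/40) ≈ 88.71°
pole (s+8): 8 + j1782 → |·| = √(8²+1782²) = √3175588 ≈ 1782, ∠ = arctan(1782/8) ≈ 89.74°
pole (s+80): 80 + j1782 → |·| = √(80²+1782²) = √3181924 ≈ 1783.8, ∠ = arctan(1782/80) ≈ 87.43°
pole (s+506): 506 + j1782 → |·| = √(506²+1782²) = √3431560 ≈ 1852.4, ∠ = arctan(1782/506) ≈ 74.15°
|H| = 200 · 3.1766e+06 / 5.8883e+09 ≈ 0.1079
Gain = 20 log₁₀(0.1079) ≈ -19.34 dB
∠H = 177.91° − 251.32° = -73.41°

-19.3 dB, -73.4°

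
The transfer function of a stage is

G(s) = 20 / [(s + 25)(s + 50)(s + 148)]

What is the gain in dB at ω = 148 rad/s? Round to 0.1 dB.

-107.8 dB

At s = jω = j148:
pole (s+25): 25 + j148 → |·| = √(25²+148²) = √22529 ≈ 150.1, ∠ = arctan(148/25) ≈ 80.41°
pole (s+50): 50 + j148 → |·| = √(50²+148²) = √24404 ≈ 156.22, ∠ = arctan(148/50) ≈ 71.33°
pole (s+148): 148 + j148 → |·| = √(148²+148²) = √43808 ≈ 209.3, ∠ = arctan(148/148) ≈ 45.00°
|G| = 20 / 4.9078e+06 ≈ 4.0751e-06
Gain = 20 log₁₀(4.0751e-06) ≈ -107.80 dB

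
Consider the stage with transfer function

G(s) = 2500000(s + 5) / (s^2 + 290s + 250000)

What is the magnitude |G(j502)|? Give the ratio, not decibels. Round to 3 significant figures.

8.62e+03

At s = jω = j502:
zero (s+5): 5 + j502 → |·| = √(5²+502²) = √252029 ≈ 502.02, ∠ = arctan(502/5) ≈ 89.43°
quadratic: (j502)² + 290·j502 + 250000 = -2004 + j145580 → |·| ≈ 1.4559e+05, ∠ ≈ 90.79°
|G| = 2500000 · 502.02 / 1.4559e+05 ≈ 8620.4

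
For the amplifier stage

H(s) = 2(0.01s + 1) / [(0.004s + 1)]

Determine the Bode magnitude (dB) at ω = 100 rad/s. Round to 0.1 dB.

At ω = 100 rad/s:
zero (1 + j100·0.01) = 1 + j1 → |·| ≈ 1.4142, ∠ ≈ 45.00°
pole (1 + j100·0.004) = 1 + j0.4 → |·| ≈ 1.077, ∠ ≈ 21.80°
|H| = 2 · 1.4142 / (1.077) ≈ 2.6262
Gain = 20 log₁₀(2.6262) ≈ 8.39 dB

8.4 dB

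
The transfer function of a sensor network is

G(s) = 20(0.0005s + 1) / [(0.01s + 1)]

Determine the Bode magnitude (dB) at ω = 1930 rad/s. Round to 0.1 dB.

At ω = 1930 rad/s:
zero (1 + j1930·0.0005) = 1 + j0.965 → |·| ≈ 1.3897, ∠ ≈ 43.98°
pole (1 + j1930·0.01) = 1 + j19.3 → |·| ≈ 19.326, ∠ ≈ 87.03°
|G| = 20 · 1.3897 / (19.326) ≈ 1.4382
Gain = 20 log₁₀(1.4382) ≈ 3.16 dB

3.2 dB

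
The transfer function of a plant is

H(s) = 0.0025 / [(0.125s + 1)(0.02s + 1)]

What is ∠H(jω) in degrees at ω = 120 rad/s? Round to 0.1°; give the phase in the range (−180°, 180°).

-153.6°

At ω = 120 rad/s:
pole (1 + j120·0.125) = 1 + j15 → |·| ≈ 15.033, ∠ ≈ 86.19°
pole (1 + j120·0.02) = 1 + j2.4 → |·| ≈ 2.6, ∠ ≈ 67.38°
∠H = (0°) − (86.19° + 67.38°) = -153.57°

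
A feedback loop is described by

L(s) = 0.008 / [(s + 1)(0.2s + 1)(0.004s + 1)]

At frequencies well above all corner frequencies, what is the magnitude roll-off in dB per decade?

-60 dB/decade

Each pole contributes −20 dB/decade at high frequency; each zero contributes +20 dB/decade.
Net: 0 zero(s) − 3 pole(s) → -60 dB/decade.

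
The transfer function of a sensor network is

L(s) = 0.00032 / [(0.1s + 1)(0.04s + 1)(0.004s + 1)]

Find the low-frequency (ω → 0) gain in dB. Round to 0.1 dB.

L(0) = 0.00032 · 1 / 1 = 0.00032
20 log₁₀(0.00032) ≈ -69.90 dB

-69.9 dB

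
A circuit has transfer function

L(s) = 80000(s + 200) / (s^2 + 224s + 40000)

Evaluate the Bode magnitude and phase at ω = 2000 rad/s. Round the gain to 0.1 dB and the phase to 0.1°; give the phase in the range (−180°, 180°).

At s = jω = j2000:
zero (s+200): 200 + j2000 → |·| = √(200²+2000²) = √4040000 ≈ 2010, ∠ = arctan(2000/200) ≈ 84.29°
quadratic: (j2000)² + 224·j2000 + 40000 = -3960000 + j448000 → |·| ≈ 3.9853e+06, ∠ ≈ 173.55°
|L| = 80000 · 2010 / 3.9853e+06 ≈ 40.348
Gain = 20 log₁₀(40.348) ≈ 32.12 dB
∠L = 84.29° − 173.55° = -89.26°

32.1 dB, -89.3°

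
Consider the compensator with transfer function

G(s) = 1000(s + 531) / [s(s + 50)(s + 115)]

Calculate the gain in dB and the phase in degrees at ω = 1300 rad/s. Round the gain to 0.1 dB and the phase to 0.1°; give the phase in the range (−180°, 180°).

-63.9 dB, 165.0°

At s = jω = j1300:
zero (s+531): 531 + j1300 → |·| = √(531²+1300²) = √1971961 ≈ 1404.3, ∠ = arctan(1300/531) ≈ 67.78°
pole (s+50): 50 + j1300 → |·| = √(50²+1300²) = √1692500 ≈ 1301, ∠ = arctan(1300/50) ≈ 87.80°
pole (s+115): 115 + j1300 → |·| = √(115²+1300²) = √1703225 ≈ 1305.1, ∠ = arctan(1300/115) ≈ 84.94°
pole at origin: |s| = 1300, ∠ = 90.00° (in denominator)
|G| = 1000 · 1404.3 / 2.2073e+09 ≈ 0.00063621
Gain = 20 log₁₀(0.00063621) ≈ -63.93 dB
∠G = 67.78° − 262.74° = -194.96° ≡ 165.04° (principal value)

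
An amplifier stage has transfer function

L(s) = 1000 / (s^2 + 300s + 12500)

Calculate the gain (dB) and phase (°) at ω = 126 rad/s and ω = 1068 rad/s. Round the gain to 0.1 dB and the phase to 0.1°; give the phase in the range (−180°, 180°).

Substitute s = j126:
Numerator: 1000 = 1000 + j0
Denominator: (j126)^2 + 300(j126) + 12500 = -3376 + j37800
|N| = √(1000² + 0²) ≈ 1000, ∠N ≈ 0.00°
|D| = √(3376² + 37800²) ≈ 37950, ∠D ≈ 95.10°
|L| = 1000 / 37950 ≈ 0.02635
Gain = 20 log₁₀(0.02635) ≈ -31.58 dB
∠L = 0.00° − 95.10° = -95.10°

Substitute s = j1068:
Numerator: 1000 = 1000 + j0
Denominator: (j1068)^2 + 300(j1068) + 12500 = -1128124 + j320400
|N| = √(1000² + 0²) ≈ 1000, ∠N ≈ 0.00°
|D| = √(1128124² + 320400²) ≈ 1.1727e+06, ∠D ≈ 164.14°
|L| = 1000 / 1.1727e+06 ≈ 0.00085273
Gain = 20 log₁₀(0.00085273) ≈ -61.38 dB
∠L = 0.00° − 164.14° = -164.14°

ω = 126: -31.6 dB, -95.1°; ω = 1068: -61.4 dB, -164.1°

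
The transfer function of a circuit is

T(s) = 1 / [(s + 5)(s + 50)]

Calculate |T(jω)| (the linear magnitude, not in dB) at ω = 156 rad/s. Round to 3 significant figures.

3.91e-05

At s = jω = j156:
pole (s+5): 5 + j156 → |·| = √(5²+156²) = √24361 ≈ 156.08, ∠ = arctan(156/5) ≈ 88.16°
pole (s+50): 50 + j156 → |·| = √(50²+156²) = √26836 ≈ 163.82, ∠ = arctan(156/50) ≈ 72.23°
|T| = 1 / 25569 ≈ 3.911e-05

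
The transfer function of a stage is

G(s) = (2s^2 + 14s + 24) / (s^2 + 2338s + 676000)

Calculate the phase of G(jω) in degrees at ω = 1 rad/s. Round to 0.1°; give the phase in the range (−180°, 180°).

32.3°

Substitute s = j1:
Numerator: 2(j1)^2 + 14(j1) + 24 = 22 + j14
Denominator: (j1)^2 + 2338(j1) + 676000 = 675999 + j2338
|N| = √(22² + 14²) ≈ 26.077, ∠N ≈ 32.47°
|D| = √(675999² + 2338²) ≈ 6.76e+05, ∠D ≈ 0.20°
∠G = 32.47° − 0.20° = 32.27°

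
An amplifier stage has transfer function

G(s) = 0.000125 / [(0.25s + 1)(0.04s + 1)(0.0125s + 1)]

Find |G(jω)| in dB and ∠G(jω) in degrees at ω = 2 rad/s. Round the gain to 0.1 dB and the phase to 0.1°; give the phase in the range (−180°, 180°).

At ω = 2 rad/s:
pole (1 + j2·0.25) = 1 + j0.5 → |·| ≈ 1.118, ∠ ≈ 26.57°
pole (1 + j2·0.04) = 1 + j0.08 → |·| ≈ 1.0032, ∠ ≈ 4.57°
pole (1 + j2·0.0125) = 1 + j0.025 → |·| ≈ 1.0003, ∠ ≈ 1.43°
|G| = 0.000125 · 1 / (1.118 · 1.0032 · 1.0003) ≈ 0.00011142
Gain = 20 log₁₀(0.00011142) ≈ -79.06 dB
∠G = (0°) − (26.57° + 4.57° + 1.43°) = -32.57°

-79.1 dB, -32.6°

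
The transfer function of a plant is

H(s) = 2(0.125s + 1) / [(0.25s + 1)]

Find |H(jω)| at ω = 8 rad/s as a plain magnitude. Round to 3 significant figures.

At ω = 8 rad/s:
zero (1 + j8·0.125) = 1 + j1 → |·| ≈ 1.4142, ∠ ≈ 45.00°
pole (1 + j8·0.25) = 1 + j2 → |·| ≈ 2.2361, ∠ ≈ 63.43°
|H| = 2 · 1.4142 / (2.2361) ≈ 1.2649

1.26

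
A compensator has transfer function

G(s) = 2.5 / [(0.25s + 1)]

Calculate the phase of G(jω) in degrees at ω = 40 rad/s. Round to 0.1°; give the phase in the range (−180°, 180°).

At ω = 40 rad/s:
pole (1 + j40·0.25) = 1 + j10 → |·| ≈ 10.05, ∠ ≈ 84.29°
∠G = (0°) − (84.29°) = -84.29°

-84.3°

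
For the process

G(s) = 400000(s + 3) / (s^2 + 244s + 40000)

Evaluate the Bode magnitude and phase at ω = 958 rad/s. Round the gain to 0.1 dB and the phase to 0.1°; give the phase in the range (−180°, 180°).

52.5 dB, -75.3°

At s = jω = j958:
zero (s+3): 3 + j958 → |·| = √(3²+958²) = √917773 ≈ 958, ∠ = arctan(958/3) ≈ 89.82°
quadratic: (j958)² + 244·j958 + 40000 = -877764 + j233752 → |·| ≈ 9.0836e+05, ∠ ≈ 165.09°
|G| = 400000 · 958 / 9.0836e+05 ≈ 421.86
Gain = 20 log₁₀(421.86) ≈ 52.50 dB
∠G = 89.82° − 165.09° = -75.27°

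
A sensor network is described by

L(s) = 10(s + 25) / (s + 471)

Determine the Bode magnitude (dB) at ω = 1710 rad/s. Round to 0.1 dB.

19.7 dB

At s = jω = j1710:
zero (s+25): 25 + j1710 → |·| = √(25²+1710²) = √2924725 ≈ 1710.2, ∠ = arctan(1710/25) ≈ 89.16°
pole (s+471): 471 + j1710 → |·| = √(471²+1710²) = √3145941 ≈ 1773.7, ∠ = arctan(1710/471) ≈ 74.60°
|L| = 10 · 1710.2 / 1773.7 ≈ 9.642
Gain = 20 log₁₀(9.642) ≈ 19.68 dB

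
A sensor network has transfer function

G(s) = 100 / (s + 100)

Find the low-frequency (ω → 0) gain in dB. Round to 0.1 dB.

G(0) = 100 / (100) = 1
20 log₁₀(1) ≈ 0.00 dB

0.0 dB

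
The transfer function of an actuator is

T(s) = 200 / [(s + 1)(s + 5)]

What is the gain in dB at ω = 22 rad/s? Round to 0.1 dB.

At s = jω = j22:
pole (s+1): 1 + j22 → |·| = √(1²+22²) = √485 ≈ 22.023, ∠ = arctan(22/1) ≈ 87.40°
pole (s+5): 5 + j22 → |·| = √(5²+22²) = √509 ≈ 22.561, ∠ = arctan(22/5) ≈ 77.20°
|T| = 200 / 496.86 ≈ 0.40253
Gain = 20 log₁₀(0.40253) ≈ -7.90 dB

-7.9 dB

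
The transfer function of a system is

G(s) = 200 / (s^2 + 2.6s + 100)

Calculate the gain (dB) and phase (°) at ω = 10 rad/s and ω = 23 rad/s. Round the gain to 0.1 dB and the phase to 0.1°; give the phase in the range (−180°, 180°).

ω = 10: 17.7 dB, -90.0°; ω = 23: -6.7 dB, -172.1°

At s = jω = j10:
quadratic: (j10)² + 2.6·j10 + 100 = 0 + j26 → |·| ≈ 26, ∠ ≈ 90.00°
|G| = 200 / 26 ≈ 7.6923
Gain = 20 log₁₀(7.6923) ≈ 17.72 dB
∠G = 0.00° − 90.00° = -90.00°

At s = jω = j23:
quadratic: (j23)² + 2.6·j23 + 100 = -429 + j59.8 → |·| ≈ 433.15, ∠ ≈ 172.06°
|G| = 200 / 433.15 ≈ 0.46173
Gain = 20 log₁₀(0.46173) ≈ -6.71 dB
∠G = 0.00° − 172.06° = -172.06°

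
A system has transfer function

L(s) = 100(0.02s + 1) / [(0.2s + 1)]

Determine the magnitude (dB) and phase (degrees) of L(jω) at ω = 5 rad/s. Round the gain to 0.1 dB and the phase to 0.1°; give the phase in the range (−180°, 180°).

37.0 dB, -39.3°

At ω = 5 rad/s:
zero (1 + j5·0.02) = 1 + j0.1 → |·| ≈ 1.005, ∠ ≈ 5.71°
pole (1 + j5·0.2) = 1 + j1 → |·| ≈ 1.4142, ∠ ≈ 45.00°
|L| = 100 · 1.005 / (1.4142) ≈ 71.065
Gain = 20 log₁₀(71.065) ≈ 37.03 dB
∠L = (5.71°) − (45.00°) = -39.29°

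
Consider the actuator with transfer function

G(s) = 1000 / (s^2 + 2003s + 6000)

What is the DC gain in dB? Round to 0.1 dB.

-15.6 dB

G(0) = 1000 / 6000 ≈ 0.16667
20 log₁₀(0.16667) ≈ -15.56 dB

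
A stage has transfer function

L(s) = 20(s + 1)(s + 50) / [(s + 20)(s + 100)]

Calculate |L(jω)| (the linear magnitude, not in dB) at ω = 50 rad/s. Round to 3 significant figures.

11.7

At s = jω = j50:
zero (s+1): 1 + j50 → |·| = √(1²+50²) = √2501 ≈ 50.01, ∠ = arctan(50/1) ≈ 88.85°
zero (s+50): 50 + j50 → |·| = √(50²+50²) = √5000 ≈ 70.711, ∠ = arctan(50/50) ≈ 45.00°
pole (s+20): 20 + j50 → |·| = √(20²+50²) = √2900 ≈ 53.852, ∠ = arctan(50/20) ≈ 68.20°
pole (s+100): 100 + j50 → |·| = √(100²+50²) = √12500 ≈ 111.8, ∠ = arctan(50/100) ≈ 26.57°
|L| = 20 · 3536.3 / 6020.7 ≈ 11.747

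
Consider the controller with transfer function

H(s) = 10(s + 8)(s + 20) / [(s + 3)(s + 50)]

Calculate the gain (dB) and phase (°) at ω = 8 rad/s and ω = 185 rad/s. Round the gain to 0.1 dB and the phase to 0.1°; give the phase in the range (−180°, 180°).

ω = 8: 15.0 dB, -11.7°; ω = 185: 19.8 dB, 7.4°

At s = jω = j8:
zero (s+8): 8 + j8 → |·| = √(8²+8²) = √128 ≈ 11.314, ∠ = arctan(8/8) ≈ 45.00°
zero (s+20): 20 + j8 → |·| = √(20²+8²) = √464 ≈ 21.541, ∠ = arctan(8/20) ≈ 21.80°
pole (s+3): 3 + j8 → |·| = √(3²+8²) = √73 ≈ 8.544, ∠ = arctan(8/3) ≈ 69.44°
pole (s+50): 50 + j8 → |·| = √(50²+8²) = √2564 ≈ 50.636, ∠ = arctan(8/50) ≈ 9.09°
|H| = 10 · 243.71 / 432.63 ≈ 5.6332
Gain = 20 log₁₀(5.6332) ≈ 15.02 dB
∠H = 66.80° − 78.53° = -11.73°

At s = jω = j185:
zero (s+8): 8 + j185 → |·| = √(8²+185²) = √34289 ≈ 185.17, ∠ = arctan(185/8) ≈ 87.52°
zero (s+20): 20 + j185 → |·| = √(20²+185²) = √34625 ≈ 186.08, ∠ = arctan(185/20) ≈ 83.83°
pole (s+3): 3 + j185 → |·| = √(3²+185²) = √34234 ≈ 185.02, ∠ = arctan(185/3) ≈ 89.07°
pole (s+50): 50 + j185 → |·| = √(50²+185²) = √36725 ≈ 191.64, ∠ = arctan(185/50) ≈ 74.88°
|H| = 10 · 34456 / 35457 ≈ 9.7177
Gain = 20 log₁₀(9.7177) ≈ 19.75 dB
∠H = 171.35° − 163.95° = 7.40°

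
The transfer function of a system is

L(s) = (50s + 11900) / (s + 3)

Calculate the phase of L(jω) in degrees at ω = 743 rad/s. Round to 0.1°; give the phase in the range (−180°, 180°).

-17.5°

Substitute s = j743:
Numerator: 50(j743) + 11900 = 11900 + j37150
Denominator: (j743) + 3 = 3 + j743
|N| = √(11900² + 37150²) ≈ 39009, ∠N ≈ 72.24°
|D| = √(3² + 743²) ≈ 743.01, ∠D ≈ 89.77°
∠L = 72.24° − 89.77° = -17.53°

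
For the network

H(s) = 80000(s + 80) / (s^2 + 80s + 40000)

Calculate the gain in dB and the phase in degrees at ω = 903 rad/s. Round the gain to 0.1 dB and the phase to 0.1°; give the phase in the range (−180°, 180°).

At s = jω = j903:
zero (s+80): 80 + j903 → |·| = √(80²+903²) = √821809 ≈ 906.54, ∠ = arctan(903/80) ≈ 84.94°
quadratic: (j903)² + 80·j903 + 40000 = -775409 + j72240 → |·| ≈ 7.7877e+05, ∠ ≈ 174.68°
|H| = 80000 · 906.54 / 7.7877e+05 ≈ 93.125
Gain = 20 log₁₀(93.125) ≈ 39.38 dB
∠H = 84.94° − 174.68° = -89.74°

39.4 dB, -89.7°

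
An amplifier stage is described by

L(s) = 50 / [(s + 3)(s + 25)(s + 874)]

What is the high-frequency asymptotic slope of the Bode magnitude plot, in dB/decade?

-60 dB/decade

Each pole contributes −20 dB/decade at high frequency; each zero contributes +20 dB/decade.
Net: 0 zero(s) − 3 pole(s) → -60 dB/decade.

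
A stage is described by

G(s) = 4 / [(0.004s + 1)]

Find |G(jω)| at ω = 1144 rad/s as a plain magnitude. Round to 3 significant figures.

0.854

At ω = 1144 rad/s:
pole (1 + j1144·0.004) = 1 + j4.576 → |·| ≈ 4.684, ∠ ≈ 77.67°
|G| = 4 · 1 / (4.684) ≈ 0.85397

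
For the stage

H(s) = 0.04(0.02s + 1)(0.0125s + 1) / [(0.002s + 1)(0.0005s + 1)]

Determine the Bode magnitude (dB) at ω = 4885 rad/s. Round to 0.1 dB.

At ω = 4885 rad/s:
zero (1 + j4885·0.02) = 1 + j97.7 → |·| ≈ 97.705, ∠ ≈ 89.41°
zero (1 + j4885·0.0125) = 1 + j61.0625 → |·| ≈ 61.071, ∠ ≈ 89.06°
pole (1 + j4885·0.002) = 1 + j9.77 → |·| ≈ 9.821, ∠ ≈ 84.16°
pole (1 + j4885·0.0005) = 1 + j2.4425 → |·| ≈ 2.6393, ∠ ≈ 67.73°
|H| = 0.04 · 97.705 · 61.071 / (9.821 · 2.6393) ≈ 9.208
Gain = 20 log₁₀(9.208) ≈ 19.28 dB

19.3 dB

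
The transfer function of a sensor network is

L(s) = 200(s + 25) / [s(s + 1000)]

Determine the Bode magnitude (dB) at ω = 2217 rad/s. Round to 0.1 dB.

At s = jω = j2217:
zero (s+25): 25 + j2217 → |·| = √(25²+2217²) = √4915714 ≈ 2217.1, ∠ = arctan(2217/25) ≈ 89.35°
pole (s+1000): 1000 + j2217 → |·| = √(1000²+2217²) = √5915089 ≈ 2432.1, ∠ = arctan(2217/1000) ≈ 65.72°
pole at origin: |s| = 2217, ∠ = 90.00° (in denominator)
|L| = 200 · 2217.1 / 5.392e+06 ≈ 0.082237
Gain = 20 log₁₀(0.082237) ≈ -21.70 dB

-21.7 dB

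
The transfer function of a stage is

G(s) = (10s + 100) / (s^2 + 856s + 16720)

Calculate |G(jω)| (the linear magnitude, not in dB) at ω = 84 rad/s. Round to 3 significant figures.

0.0117

Substitute s = j84:
Numerator: 10(j84) + 100 = 100 + j840
Denominator: (j84)^2 + 856(j84) + 16720 = 9664 + j71904
|N| = √(100² + 840²) ≈ 845.93, ∠N ≈ 83.21°
|D| = √(9664² + 71904²) ≈ 72551, ∠D ≈ 82.35°
|G| = 845.93 / 72551 ≈ 0.01166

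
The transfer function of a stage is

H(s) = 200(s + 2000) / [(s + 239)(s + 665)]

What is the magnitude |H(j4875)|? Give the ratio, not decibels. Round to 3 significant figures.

At s = jω = j4875:
zero (s+2000): 2000 + j4875 → |·| = √(2000²+4875²) = √27765625 ≈ 5269.3, ∠ = arctan(4875/2000) ≈ 67.69°
pole (s+239): 239 + j4875 → |·| = √(239²+4875²) = √23822746 ≈ 4880.9, ∠ = arctan(4875/239) ≈ 87.19°
pole (s+665): 665 + j4875 → |·| = √(665²+4875²) = √24207850 ≈ 4920.1, ∠ = arctan(4875/665) ≈ 82.23°
|H| = 200 · 5269.3 / 2.4015e+07 ≈ 0.043883

0.0439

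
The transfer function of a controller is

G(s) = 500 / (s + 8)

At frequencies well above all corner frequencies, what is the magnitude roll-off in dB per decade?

Each pole contributes −20 dB/decade at high frequency; each zero contributes +20 dB/decade.
Net: 0 zero(s) − 1 pole(s) → -20 dB/decade.

-20 dB/decade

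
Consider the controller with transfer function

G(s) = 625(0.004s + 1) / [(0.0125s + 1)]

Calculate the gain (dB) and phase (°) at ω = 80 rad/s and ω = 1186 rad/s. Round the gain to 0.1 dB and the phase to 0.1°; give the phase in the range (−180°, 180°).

At ω = 80 rad/s:
zero (1 + j80·0.004) = 1 + j0.32 → |·| ≈ 1.05, ∠ ≈ 17.74°
pole (1 + j80·0.0125) = 1 + j1 → |·| ≈ 1.4142, ∠ ≈ 45.00°
|G| = 625 · 1.05 / (1.4142) ≈ 464.04
Gain = 20 log₁₀(464.04) ≈ 53.33 dB
∠G = (17.74°) − (45.00°) = -27.26°

At ω = 1186 rad/s:
zero (1 + j1186·0.004) = 1 + j4.744 → |·| ≈ 4.8483, ∠ ≈ 78.10°
pole (1 + j1186·0.0125) = 1 + j14.825 → |·| ≈ 14.859, ∠ ≈ 86.14°
|G| = 625 · 4.8483 / (14.859) ≈ 203.93
Gain = 20 log₁₀(203.93) ≈ 46.19 dB
∠G = (78.10°) − (86.14°) = -8.04°

ω = 80: 53.3 dB, -27.3°; ω = 1186: 46.2 dB, -8.0°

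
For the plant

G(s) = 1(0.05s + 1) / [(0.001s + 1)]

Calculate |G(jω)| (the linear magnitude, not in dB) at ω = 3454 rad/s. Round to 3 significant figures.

At ω = 3454 rad/s:
zero (1 + j3454·0.05) = 1 + j172.7 → |·| ≈ 172.7, ∠ ≈ 89.67°
pole (1 + j3454·0.001) = 1 + j3.454 → |·| ≈ 3.5958, ∠ ≈ 73.85°
|G| = 1 · 172.7 / (3.5958) ≈ 48.028

48.0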